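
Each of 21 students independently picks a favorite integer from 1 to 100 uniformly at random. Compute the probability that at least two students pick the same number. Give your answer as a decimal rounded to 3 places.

0.896

It's easier to compute the probability that all 21 are distinct.
P(all distinct) = 100/100 · 99/100 · ··· · 80/100 ≈ 0.104.
So the probability of at least one match is 1 − 0.104 = 0.896.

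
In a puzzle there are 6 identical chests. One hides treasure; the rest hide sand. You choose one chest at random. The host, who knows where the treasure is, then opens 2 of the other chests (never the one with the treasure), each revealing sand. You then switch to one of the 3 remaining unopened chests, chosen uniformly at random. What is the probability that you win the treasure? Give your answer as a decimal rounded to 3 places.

0.278

Your original chest holds the treasure with probability 1/6, so the other 5 collectively hold it with probability 5/6.
The host can always find 2 empty chests to open, so the reveals don't change that 5/6; it is now spread over the 3 remaining unopened chests.
P(win by switching) = (5/6) · (1/3) = 5/18 ≈ 0.278.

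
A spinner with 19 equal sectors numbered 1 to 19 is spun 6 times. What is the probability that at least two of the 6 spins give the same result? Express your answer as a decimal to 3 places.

0.585

P(all 6 different) = 19/19 · 18/19 · ··· · 14/19 ≈ 0.415.
P(at least two equal) = 1 − 0.415 = 0.585.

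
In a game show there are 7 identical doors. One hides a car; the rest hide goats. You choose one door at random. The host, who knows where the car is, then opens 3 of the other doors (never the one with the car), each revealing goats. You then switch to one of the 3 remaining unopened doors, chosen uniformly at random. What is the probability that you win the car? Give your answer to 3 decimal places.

0.286

Your original door holds the car with probability 1/7, so the other 6 collectively hold it with probability 6/7.
The host can always find 3 empty doors to open, so the reveals don't change that 6/7; it is now spread over the 3 remaining unopened doors.
P(win by switching) = (6/7) · (1/3) = 2/7 ≈ 0.286.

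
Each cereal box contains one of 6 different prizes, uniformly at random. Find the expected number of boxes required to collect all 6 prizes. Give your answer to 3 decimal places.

After i distinct types are collected, each trial gives a new one with probability (6−i)/6, so the expected wait for the next new type is 6/(6−i).
E = 6/6 + 6/5 + 6/4 + 6/3 + 6/2 + 6/1 = 147/10 ≈ 14.700.

14.700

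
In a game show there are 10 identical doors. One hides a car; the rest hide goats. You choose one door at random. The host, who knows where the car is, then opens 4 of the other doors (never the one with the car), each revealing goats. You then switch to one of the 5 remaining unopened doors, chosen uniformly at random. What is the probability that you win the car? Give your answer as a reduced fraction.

Your original door holds the car with probability 1/10, so the other 9 collectively hold it with probability 9/10.
The host can always find 4 empty doors to open, so the reveals don't change that 9/10; it is now spread over the 5 remaining unopened doors.
P(win by switching) = (9/10) · (1/5) = 9/50.

9/50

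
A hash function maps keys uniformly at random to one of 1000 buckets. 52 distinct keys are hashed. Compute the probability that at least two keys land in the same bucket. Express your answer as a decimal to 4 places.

0.7406

It's easier to compute the probability that all 52 are distinct.
P(all distinct) = 1000/1000 · 999/1000 · ··· · 949/1000 ≈ 0.2594.
So the probability of at least one match is 1 − 0.2594 = 0.7406.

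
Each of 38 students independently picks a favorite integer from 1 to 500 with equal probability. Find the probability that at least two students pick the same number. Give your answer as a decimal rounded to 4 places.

It's easier to compute the probability that all 38 are distinct.
P(all distinct) = 500/500 · 499/500 · ··· · 463/500 ≈ 0.2363.
So the probability of at least one match is 1 − 0.2363 = 0.7637.

0.7637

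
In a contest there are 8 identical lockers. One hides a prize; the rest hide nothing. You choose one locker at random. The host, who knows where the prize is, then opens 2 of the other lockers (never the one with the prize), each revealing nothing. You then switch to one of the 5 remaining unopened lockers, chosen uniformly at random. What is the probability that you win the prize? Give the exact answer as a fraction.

Your original locker holds the prize with probability 1/8, so the other 7 collectively hold it with probability 7/8.
The host can always find 2 empty lockers to open, so the reveals don't change that 7/8; it is now spread over the 5 remaining unopened lockers.
P(win by switching) = (7/8) · (1/5) = 7/40.

7/40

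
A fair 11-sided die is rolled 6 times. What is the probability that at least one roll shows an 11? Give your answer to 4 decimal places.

P(no roll shows an 11) = (10/11)^6 ≈ 0.5645.
P(at least one) = 1 − 0.5645 = 0.4355.

0.4355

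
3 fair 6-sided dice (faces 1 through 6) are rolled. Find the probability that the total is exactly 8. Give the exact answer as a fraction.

7/72

There are 6^3 = 216 equally likely outcomes.
The number of ordered 3-tuples from {1,…,6} summing to 8 is 21.
P(sum = 8) = 21/216 = 7/72.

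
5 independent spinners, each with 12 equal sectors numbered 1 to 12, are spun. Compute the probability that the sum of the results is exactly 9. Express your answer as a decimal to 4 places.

0.0003

There are 12^5 = 248832 equally likely outcomes.
The number of ordered 5-tuples from {1,…,12} summing to 9 is 70.
P(sum = 9) = 70/248832 = 35/124416 ≈ 0.0003.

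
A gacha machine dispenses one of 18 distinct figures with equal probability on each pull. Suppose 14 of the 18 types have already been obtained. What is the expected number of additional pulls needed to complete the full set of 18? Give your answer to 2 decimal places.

Starting from 14 distinct types, each trial gives a new one with probability (18−i)/18 when i types are held, so the wait for the next new type is 18/(18−i).
E = 18/4 + 18/3 + 18/2 + 18/1 = 75/2 ≈ 37.50.

37.50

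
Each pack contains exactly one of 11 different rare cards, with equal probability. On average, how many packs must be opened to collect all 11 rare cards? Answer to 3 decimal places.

33.219

After i distinct types are collected, each trial gives a new one with probability (11−i)/11, so the expected wait for the next new type is 11/(11−i).
E = 11/11 + 11/10 + 11/9 + 11/8 + 11/7 + 11/6 + 11/5 + 11/4 + 11/3 + 11/2 + 11/1 = 83711/2520 ≈ 33.219.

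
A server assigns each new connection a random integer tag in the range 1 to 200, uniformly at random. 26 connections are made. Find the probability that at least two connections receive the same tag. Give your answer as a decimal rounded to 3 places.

It's easier to compute the probability that all 26 are distinct.
P(all distinct) = 200/200 · 199/200 · ··· · 175/200 ≈ 0.183.
So the probability of at least one match is 1 − 0.183 = 0.817.

0.817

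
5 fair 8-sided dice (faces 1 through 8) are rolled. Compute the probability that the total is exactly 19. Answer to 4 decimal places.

0.0613

There are 8^5 = 32768 equally likely outcomes.
The number of ordered 5-tuples from {1,…,8} summing to 19 is 2010.
P(sum = 19) = 2010/32768 = 1005/16384 ≈ 0.0613.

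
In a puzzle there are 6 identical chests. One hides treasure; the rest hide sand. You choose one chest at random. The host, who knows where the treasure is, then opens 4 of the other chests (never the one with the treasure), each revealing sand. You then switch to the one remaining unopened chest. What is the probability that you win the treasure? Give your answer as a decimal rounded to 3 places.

0.833

Your original chest holds the treasure with probability 1/6, so the other 5 collectively hold it with probability 5/6.
The host can always find 4 empty chests to open, so the reveals don't change that 5/6; it is now spread over the 1 remaining unopened chest.
P(win by switching) = (5/6) · (1/1) = 5/6 ≈ 0.833.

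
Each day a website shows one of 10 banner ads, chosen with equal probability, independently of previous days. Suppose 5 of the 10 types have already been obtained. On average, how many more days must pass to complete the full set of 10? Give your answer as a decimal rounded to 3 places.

22.833

Starting from 5 distinct types, each trial gives a new one with probability (10−i)/10 when i types are held, so the wait for the next new type is 10/(10−i).
E = 10/5 + 10/4 + 10/3 + 10/2 + 10/1 = 137/6 ≈ 22.833.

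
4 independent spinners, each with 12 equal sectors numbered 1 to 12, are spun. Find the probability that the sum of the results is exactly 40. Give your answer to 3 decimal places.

There are 12^4 = 20736 equally likely outcomes.
The number of ordered 4-tuples from {1,…,12} summing to 40 is 165.
P(sum = 40) = 165/20736 = 55/6912 ≈ 0.008.

0.008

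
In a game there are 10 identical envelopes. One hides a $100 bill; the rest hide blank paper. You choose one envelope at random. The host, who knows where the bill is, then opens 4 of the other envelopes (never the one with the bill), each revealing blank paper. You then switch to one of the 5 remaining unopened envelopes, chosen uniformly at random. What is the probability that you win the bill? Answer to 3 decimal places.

Your original envelope holds the bill with probability 1/10, so the other 9 collectively hold it with probability 9/10.
The host can always find 4 empty envelopes to open, so the reveals don't change that 9/10; it is now spread over the 5 remaining unopened envelopes.
P(win by switching) = (9/10) · (1/5) = 9/50 ≈ 0.180.

0.180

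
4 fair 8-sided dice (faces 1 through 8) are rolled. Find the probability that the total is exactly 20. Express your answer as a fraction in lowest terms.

There are 8^4 = 4096 equally likely outcomes.
The number of ordered 4-tuples from {1,…,8} summing to 20 is 315.
P(sum = 20) = 315/4096.

315/4096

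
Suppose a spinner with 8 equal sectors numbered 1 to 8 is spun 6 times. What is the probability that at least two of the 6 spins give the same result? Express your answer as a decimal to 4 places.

0.9231

P(all 6 different) = 8/8 · 7/8 · ··· · 3/8 ≈ 0.0769.
P(at least two equal) = 1 − 0.0769 = 0.9231.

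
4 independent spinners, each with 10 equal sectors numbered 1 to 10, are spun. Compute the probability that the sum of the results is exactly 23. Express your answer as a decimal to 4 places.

0.0660

There are 10^4 = 10000 equally likely outcomes.
The number of ordered 4-tuples from {1,…,10} summing to 23 is 660.
P(sum = 23) = 660/10000 = 33/500 ≈ 0.0660.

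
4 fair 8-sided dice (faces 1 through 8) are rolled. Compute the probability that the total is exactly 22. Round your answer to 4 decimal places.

0.0601

There are 8^4 = 4096 equally likely outcomes.
The number of ordered 4-tuples from {1,…,8} summing to 22 is 246.
P(sum = 22) = 246/4096 = 123/2048 ≈ 0.0601.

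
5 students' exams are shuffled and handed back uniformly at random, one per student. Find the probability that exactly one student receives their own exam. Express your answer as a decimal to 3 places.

Choose which one is fixed: C(5,1) = 5 ways.
The remaining 4 must have no fixed point: D(4) = 9.
P = 5·9/120 = 3/8 ≈ 0.375.

0.375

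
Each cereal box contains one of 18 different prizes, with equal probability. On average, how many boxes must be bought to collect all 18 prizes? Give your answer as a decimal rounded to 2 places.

62.91

After i distinct types are collected, each trial gives a new one with probability (18−i)/18, so the expected wait for the next new type is 18/(18−i).
E = 18/18 + 18/17 + 18/16 + 18/15 + 18/14 + 18/13 + 18/12 + 18/11 + 18/10 + 18/9 + 18/8 + 18/7 + 18/6 + 18/5 + 18/4 + 18/3 + 18/2 + 18/1 = 42822903/680680 ≈ 62.91.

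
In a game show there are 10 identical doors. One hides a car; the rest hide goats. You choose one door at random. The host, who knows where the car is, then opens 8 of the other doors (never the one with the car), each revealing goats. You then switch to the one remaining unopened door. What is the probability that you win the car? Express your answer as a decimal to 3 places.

0.900

Your original door holds the car with probability 1/10, so the other 9 collectively hold it with probability 9/10.
The host can always find 8 empty doors to open, so the reveals don't change that 9/10; it is now spread over the 1 remaining unopened door.
P(win by switching) = (9/10) · (1/1) = 9/10 ≈ 0.900.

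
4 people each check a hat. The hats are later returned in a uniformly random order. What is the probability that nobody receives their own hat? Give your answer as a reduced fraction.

3/8

This is the derangement probability: permutations of 4 with no fixed point.
D(4) = 4! · (1 − 1/1! + 1/2! − ··· + (−1)^4/4!) = 9.
P = 9/24 = 3/8.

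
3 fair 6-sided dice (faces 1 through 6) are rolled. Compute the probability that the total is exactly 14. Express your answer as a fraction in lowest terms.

5/72

There are 6^3 = 216 equally likely outcomes.
The number of ordered 3-tuples from {1,…,6} summing to 14 is 15.
P(sum = 14) = 15/216 = 5/72.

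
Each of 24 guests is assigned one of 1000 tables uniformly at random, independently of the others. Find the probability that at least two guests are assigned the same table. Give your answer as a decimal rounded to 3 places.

It's easier to compute the probability that all 24 are distinct.
P(all distinct) = 1000/1000 · 999/1000 · ··· · 977/1000 ≈ 0.757.
So the probability of at least one match is 1 − 0.757 = 0.243.

0.243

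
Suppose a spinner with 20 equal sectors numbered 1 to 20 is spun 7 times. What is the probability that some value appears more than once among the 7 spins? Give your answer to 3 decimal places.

P(all 7 different) = 20/20 · 19/20 · ··· · 14/20 ≈ 0.305.
P(at least two equal) = 1 − 0.305 = 0.695.

0.695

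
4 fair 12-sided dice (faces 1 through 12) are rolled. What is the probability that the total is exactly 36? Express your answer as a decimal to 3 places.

There are 12^4 = 20736 equally likely outcomes.
The number of ordered 4-tuples from {1,…,12} summing to 36 is 451.
P(sum = 36) = 451/20736 ≈ 0.022.

0.022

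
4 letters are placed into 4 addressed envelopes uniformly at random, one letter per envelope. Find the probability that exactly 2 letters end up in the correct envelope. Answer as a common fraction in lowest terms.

Choose which 2 of the 4 are fixed: C(4,2) = 6 ways.
The remaining 2 must have no fixed point: D(2) = 1.
P = 6·1/24 = 1/4.

1/4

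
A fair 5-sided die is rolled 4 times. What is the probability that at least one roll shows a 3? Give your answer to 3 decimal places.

0.590

P(no roll shows a 3) = (4/5)^4 ≈ 0.410.
P(at least one) = 1 − 0.410 = 0.590.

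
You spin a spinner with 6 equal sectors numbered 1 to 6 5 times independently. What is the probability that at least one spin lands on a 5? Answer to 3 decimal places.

P(no spin lands on a 5) = (5/6)^5 ≈ 0.402.
P(at least one) = 1 − 0.402 = 0.598.

0.598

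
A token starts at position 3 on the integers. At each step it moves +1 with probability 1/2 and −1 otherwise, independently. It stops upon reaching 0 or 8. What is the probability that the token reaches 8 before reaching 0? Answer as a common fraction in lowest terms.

3/8

With a fair step, P(i) = ½P(i−1) + ½P(i+1) with P(0)=0, P(8)=1 has the linear solution P(i) = i/8.
P(3) = 3/8.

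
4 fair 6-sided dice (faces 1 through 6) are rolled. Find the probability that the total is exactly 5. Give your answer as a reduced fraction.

There are 6^4 = 1296 equally likely outcomes.
The number of ordered 4-tuples from {1,…,6} summing to 5 is 4.
P(sum = 5) = 4/1296 = 1/324.

1/324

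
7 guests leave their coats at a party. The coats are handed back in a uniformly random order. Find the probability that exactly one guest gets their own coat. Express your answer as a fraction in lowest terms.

Choose which one is fixed: C(7,1) = 7 ways.
The remaining 6 must have no fixed point: D(6) = 265.
P = 7·265/5040 = 53/144.

53/144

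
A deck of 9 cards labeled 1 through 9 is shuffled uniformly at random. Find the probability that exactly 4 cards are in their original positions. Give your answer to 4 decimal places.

Choose which 4 of the 9 are fixed: C(9,4) = 126 ways.
The remaining 5 must have no fixed point: D(5) = 44.
P = 126·44/362880 = 11/720 ≈ 0.0153.

0.0153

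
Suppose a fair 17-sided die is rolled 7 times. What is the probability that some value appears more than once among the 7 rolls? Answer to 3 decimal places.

0.761

P(all 7 different) = 17/17 · 16/17 · ··· · 11/17 ≈ 0.239.
P(at least two equal) = 1 − 0.239 = 0.761.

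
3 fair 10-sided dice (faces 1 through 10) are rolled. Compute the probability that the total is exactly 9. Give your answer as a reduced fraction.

7/250

There are 10^3 = 1000 equally likely outcomes.
The number of ordered 3-tuples from {1,…,10} summing to 9 is 28.
P(sum = 9) = 28/1000 = 7/250.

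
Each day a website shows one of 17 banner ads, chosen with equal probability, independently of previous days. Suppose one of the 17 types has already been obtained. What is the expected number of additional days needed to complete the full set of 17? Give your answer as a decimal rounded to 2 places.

57.47

Starting from 1 distinct type, each trial gives a new one with probability (17−i)/17 when i types are held, so the wait for the next new type is 17/(17−i).
E = 17/16 + 17/15 + 17/14 + 17/13 + 17/12 + 17/11 + 17/10 + 17/9 + 17/8 + 17/7 + 17/6 + 17/5 + 17/4 + 17/3 + 17/2 + 17/1 = 41421503/720720 ≈ 57.47.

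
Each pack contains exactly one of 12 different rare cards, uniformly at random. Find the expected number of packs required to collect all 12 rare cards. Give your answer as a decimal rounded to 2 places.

37.24

After i distinct types are collected, each trial gives a new one with probability (12−i)/12, so the expected wait for the next new type is 12/(12−i).
E = 12/12 + 12/11 + 12/10 + 12/9 + 12/8 + 12/7 + 12/6 + 12/5 + 12/4 + 12/3 + 12/2 + 12/1 = 86021/2310 ≈ 37.24.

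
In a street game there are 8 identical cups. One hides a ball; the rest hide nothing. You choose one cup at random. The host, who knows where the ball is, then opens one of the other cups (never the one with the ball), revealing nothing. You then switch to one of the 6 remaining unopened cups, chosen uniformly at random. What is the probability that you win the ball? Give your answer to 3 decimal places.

0.146

Your original cup holds the ball with probability 1/8, so the other 7 collectively hold it with probability 7/8.
The host can always find an empty cup to open, so this doesn't change that 7/8; it is now spread over the 6 remaining unopened cups.
P(win by switching) = (7/8) · (1/6) = 7/48 ≈ 0.146.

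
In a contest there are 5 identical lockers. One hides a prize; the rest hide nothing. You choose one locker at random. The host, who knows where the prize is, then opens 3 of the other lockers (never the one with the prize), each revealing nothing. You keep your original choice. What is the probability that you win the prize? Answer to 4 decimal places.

0.2000

The host can always open 3 empty lockers regardless of your choice, so the reveals give no information about your original locker.
P(win by staying) = 1/5 ≈ 0.2000.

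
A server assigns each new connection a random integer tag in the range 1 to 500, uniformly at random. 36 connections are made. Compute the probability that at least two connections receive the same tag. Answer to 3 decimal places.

0.725

It's easier to compute the probability that all 36 are distinct.
P(all distinct) = 500/500 · 499/500 · ··· · 465/500 ≈ 0.275.
So the probability of at least one match is 1 − 0.275 = 0.725.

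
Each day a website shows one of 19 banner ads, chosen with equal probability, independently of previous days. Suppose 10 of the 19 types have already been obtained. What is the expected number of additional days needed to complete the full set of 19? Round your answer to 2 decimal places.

53.75

Starting from 10 distinct types, each trial gives a new one with probability (19−i)/19 when i types are held, so the wait for the next new type is 19/(19−i).
E = 19/9 + 19/8 + 19/7 + 19/6 + 19/5 + 19/4 + 19/3 + 19/2 + 19/1 = 135451/2520 ≈ 53.75.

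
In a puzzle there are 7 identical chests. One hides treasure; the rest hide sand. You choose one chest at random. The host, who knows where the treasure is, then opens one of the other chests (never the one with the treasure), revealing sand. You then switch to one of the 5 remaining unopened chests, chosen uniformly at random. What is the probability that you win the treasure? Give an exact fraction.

6/35

Your original chest holds the treasure with probability 1/7, so the other 6 collectively hold it with probability 6/7.
The host can always find an empty chest to open, so this doesn't change that 6/7; it is now spread over the 5 remaining unopened chests.
P(win by switching) = (6/7) · (1/5) = 6/35.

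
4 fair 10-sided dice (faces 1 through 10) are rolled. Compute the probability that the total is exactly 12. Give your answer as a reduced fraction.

33/2000

There are 10^4 = 10000 equally likely outcomes.
The number of ordered 4-tuples from {1,…,10} summing to 12 is 165.
P(sum = 12) = 165/10000 = 33/2000.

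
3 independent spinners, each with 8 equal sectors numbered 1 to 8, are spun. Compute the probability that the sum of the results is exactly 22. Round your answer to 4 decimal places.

0.0117

There are 8^3 = 512 equally likely outcomes.
The number of ordered 3-tuples from {1,…,8} summing to 22 is 6.
P(sum = 22) = 6/512 = 3/256 ≈ 0.0117.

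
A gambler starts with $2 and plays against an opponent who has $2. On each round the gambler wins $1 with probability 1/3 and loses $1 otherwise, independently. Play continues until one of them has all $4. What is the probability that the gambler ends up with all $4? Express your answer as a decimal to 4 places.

Let r = q/p = (2/3)/(1/3) = 2. The recurrence P(i) = p·P(i+1) + q·P(i−1) with P(0)=0, P(4)=1 gives P(i) = (1 − r^i)/(1 − r^4).
P(2) = (1 − (2)^2) / (1 − (2)^4) = 1/5 ≈ 0.2000.

0.2000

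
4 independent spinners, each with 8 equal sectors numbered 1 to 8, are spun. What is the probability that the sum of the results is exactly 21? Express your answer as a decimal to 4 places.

There are 8^4 = 4096 equally likely outcomes.
The number of ordered 4-tuples from {1,…,8} summing to 21 is 284.
P(sum = 21) = 284/4096 = 71/1024 ≈ 0.0693.

0.0693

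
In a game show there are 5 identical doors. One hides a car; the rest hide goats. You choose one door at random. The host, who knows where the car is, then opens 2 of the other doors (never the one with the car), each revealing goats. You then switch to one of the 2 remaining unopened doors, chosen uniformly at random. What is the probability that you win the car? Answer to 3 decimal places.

0.400

Your original door holds the car with probability 1/5, so the other 4 collectively hold it with probability 4/5.
The host can always find 2 empty doors to open, so the reveals don't change that 4/5; it is now spread over the 2 remaining unopened doors.
P(win by switching) = (4/5) · (1/2) = 2/5 ≈ 0.400.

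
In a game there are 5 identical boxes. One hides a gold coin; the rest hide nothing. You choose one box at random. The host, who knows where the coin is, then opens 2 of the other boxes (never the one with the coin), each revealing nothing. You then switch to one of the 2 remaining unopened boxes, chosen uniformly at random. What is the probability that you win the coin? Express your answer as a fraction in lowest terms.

2/5

Your original box holds the coin with probability 1/5, so the other 4 collectively hold it with probability 4/5.
The host can always find 2 empty boxes to open, so the reveals don't change that 4/5; it is now spread over the 2 remaining unopened boxes.
P(win by switching) = (4/5) · (1/2) = 2/5.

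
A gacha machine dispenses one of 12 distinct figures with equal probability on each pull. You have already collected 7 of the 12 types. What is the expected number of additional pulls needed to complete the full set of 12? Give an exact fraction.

Starting from 7 distinct types, each trial gives a new one with probability (12−i)/12 when i types are held, so the wait for the next new type is 12/(12−i).
E = 12/5 + 12/4 + 12/3 + 12/2 + 12/1 = 137/5.

137/5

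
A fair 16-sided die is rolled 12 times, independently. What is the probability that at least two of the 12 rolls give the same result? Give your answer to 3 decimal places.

0.997

P(all 12 different) = 16/16 · 15/16 · ··· · 5/16 ≈ 0.003.
P(at least two equal) = 1 − 0.003 = 0.997.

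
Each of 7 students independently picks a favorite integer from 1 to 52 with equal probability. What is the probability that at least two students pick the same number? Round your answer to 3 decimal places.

It's easier to compute the probability that all 7 are distinct.
P(all distinct) = 52/52 · 51/52 · ··· · 46/52 ≈ 0.656.
So the probability of at least one match is 1 − 0.656 = 0.344.

0.344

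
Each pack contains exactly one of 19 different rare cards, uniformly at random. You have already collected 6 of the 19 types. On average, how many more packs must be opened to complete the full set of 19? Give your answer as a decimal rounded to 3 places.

60.423

Starting from 6 distinct types, each trial gives a new one with probability (19−i)/19 when i types are held, so the wait for the next new type is 19/(19−i).
E = 19/13 + 19/12 + 19/11 + 19/10 + 19/9 + 19/8 + 19/7 + 19/6 + 19/5 + 19/4 + 19/3 + 19/2 + 19/1 = 21773867/360360 ≈ 60.423.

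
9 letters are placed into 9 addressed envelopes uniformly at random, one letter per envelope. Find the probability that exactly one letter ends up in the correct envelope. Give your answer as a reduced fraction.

Choose which one is fixed: C(9,1) = 9 ways.
The remaining 8 must have no fixed point: D(8) = 14833.
P = 9·14833/362880 = 2119/5760.

2119/5760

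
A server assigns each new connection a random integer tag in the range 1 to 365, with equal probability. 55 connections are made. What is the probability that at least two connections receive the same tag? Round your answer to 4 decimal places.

0.9863

It's easier to compute the probability that all 55 are distinct.
P(all distinct) = 365/365 · 364/365 · ··· · 311/365 ≈ 0.0137.
So the probability of at least one match is 1 − 0.0137 = 0.9863.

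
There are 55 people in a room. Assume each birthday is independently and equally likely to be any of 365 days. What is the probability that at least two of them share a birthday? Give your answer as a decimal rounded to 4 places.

0.9863

It's easier to compute the probability that all 55 are distinct.
P(all distinct) = 365/365 · 364/365 · ··· · 311/365 ≈ 0.0137.
So the probability of at least one match is 1 − 0.0137 = 0.9863.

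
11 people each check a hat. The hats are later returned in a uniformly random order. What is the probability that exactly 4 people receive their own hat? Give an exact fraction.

103/6720

Choose which 4 of the 11 are fixed: C(11,4) = 330 ways.
The remaining 7 must have no fixed point: D(7) = 1854.
P = 330·1854/39916800 = 103/6720.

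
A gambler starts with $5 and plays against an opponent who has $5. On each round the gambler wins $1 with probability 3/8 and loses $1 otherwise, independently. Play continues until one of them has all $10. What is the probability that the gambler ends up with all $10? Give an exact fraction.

Let r = q/p = (5/8)/(3/8) = 5/3. The recurrence P(i) = p·P(i+1) + q·P(i−1) with P(0)=0, P(10)=1 gives P(i) = (1 − r^i)/(1 − r^10).
P(5) = (1 − (5/3)^5) / (1 − (5/3)^10) = 243/3368.

243/3368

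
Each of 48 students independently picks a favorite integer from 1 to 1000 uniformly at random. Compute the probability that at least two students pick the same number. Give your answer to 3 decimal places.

It's easier to compute the probability that all 48 are distinct.
P(all distinct) = 1000/1000 · 999/1000 · ··· · 953/1000 ≈ 0.318.
So the probability of at least one match is 1 − 0.318 = 0.682.

0.682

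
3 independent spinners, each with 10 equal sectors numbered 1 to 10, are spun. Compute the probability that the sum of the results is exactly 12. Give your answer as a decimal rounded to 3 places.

There are 10^3 = 1000 equally likely outcomes.
The number of ordered 3-tuples from {1,…,10} summing to 12 is 55.
P(sum = 12) = 55/1000 = 11/200 ≈ 0.055.

0.055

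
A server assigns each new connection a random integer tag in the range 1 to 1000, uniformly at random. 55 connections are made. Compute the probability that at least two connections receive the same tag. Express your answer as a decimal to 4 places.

It's easier to compute the probability that all 55 are distinct.
P(all distinct) = 1000/1000 · 999/1000 · ··· · 946/1000 ≈ 0.2203.
So the probability of at least one match is 1 − 0.2203 = 0.7797.

0.7797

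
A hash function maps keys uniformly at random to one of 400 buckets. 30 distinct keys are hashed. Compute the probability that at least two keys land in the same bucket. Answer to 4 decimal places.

It's easier to compute the probability that all 30 are distinct.
P(all distinct) = 400/400 · 399/400 · ··· · 371/400 ≈ 0.3278.
So the probability of at least one match is 1 − 0.3278 = 0.6722.

0.6722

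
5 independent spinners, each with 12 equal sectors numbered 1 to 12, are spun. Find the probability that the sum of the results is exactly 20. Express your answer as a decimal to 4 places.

0.0149

There are 12^5 = 248832 equally likely outcomes.
The number of ordered 5-tuples from {1,…,12} summing to 20 is 3701.
P(sum = 20) = 3701/248832 ≈ 0.0149.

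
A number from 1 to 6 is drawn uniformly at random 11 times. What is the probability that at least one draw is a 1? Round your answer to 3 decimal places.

0.865

P(no draw is a 1) = (5/6)^11 ≈ 0.135.
P(at least one) = 1 − 0.135 = 0.865.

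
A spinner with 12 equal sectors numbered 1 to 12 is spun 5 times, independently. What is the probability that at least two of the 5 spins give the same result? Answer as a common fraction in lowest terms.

P(all 5 different) = 12/12 · 11/12 · ··· · 8/12 = 55/144.
P(at least two equal) = 1 − 55/144 = 89/144.

89/144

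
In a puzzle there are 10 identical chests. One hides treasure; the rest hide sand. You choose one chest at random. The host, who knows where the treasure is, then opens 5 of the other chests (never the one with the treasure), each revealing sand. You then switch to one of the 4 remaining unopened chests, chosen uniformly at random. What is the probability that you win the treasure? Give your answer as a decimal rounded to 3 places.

0.225

Your original chest holds the treasure with probability 1/10, so the other 9 collectively hold it with probability 9/10.
The host can always find 5 empty chests to open, so the reveals don't change that 9/10; it is now spread over the 4 remaining unopened chests.
P(win by switching) = (9/10) · (1/4) = 9/40 ≈ 0.225.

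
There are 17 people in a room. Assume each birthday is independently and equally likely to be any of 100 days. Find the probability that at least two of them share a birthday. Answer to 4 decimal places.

It's easier to compute the probability that all 17 are distinct.
P(all distinct) = 100/100 · 99/100 · ··· · 84/100 ≈ 0.2365.
So the probability of at least one match is 1 − 0.2365 = 0.7635.

0.7635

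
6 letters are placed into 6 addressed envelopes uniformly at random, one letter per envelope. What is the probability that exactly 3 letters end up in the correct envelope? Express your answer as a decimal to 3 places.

0.056

Choose which 3 of the 6 are fixed: C(6,3) = 20 ways.
The remaining 3 must have no fixed point: D(3) = 2.
P = 20·2/720 = 1/18 ≈ 0.056.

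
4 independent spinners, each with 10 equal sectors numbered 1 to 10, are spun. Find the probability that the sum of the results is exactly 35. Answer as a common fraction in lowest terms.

There are 10^4 = 10000 equally likely outcomes.
The number of ordered 4-tuples from {1,…,10} summing to 35 is 56.
P(sum = 35) = 56/10000 = 7/1250.

7/1250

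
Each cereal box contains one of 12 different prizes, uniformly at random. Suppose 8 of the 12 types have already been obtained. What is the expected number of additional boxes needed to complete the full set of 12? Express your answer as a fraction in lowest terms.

Starting from 8 distinct types, each trial gives a new one with probability (12−i)/12 when i types are held, so the wait for the next new type is 12/(12−i).
E = 12/4 + 12/3 + 12/2 + 12/1 = 25.

25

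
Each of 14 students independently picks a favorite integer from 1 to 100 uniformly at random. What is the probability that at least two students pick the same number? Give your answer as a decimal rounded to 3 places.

It's easier to compute the probability that all 14 are distinct.
P(all distinct) = 100/100 · 99/100 · ··· · 87/100 ≈ 0.385.
So the probability of at least one match is 1 − 0.385 = 0.615.

0.615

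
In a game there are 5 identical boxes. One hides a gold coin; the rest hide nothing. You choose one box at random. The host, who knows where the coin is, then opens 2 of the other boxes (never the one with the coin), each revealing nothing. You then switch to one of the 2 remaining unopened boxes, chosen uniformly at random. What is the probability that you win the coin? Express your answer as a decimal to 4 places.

Your original box holds the coin with probability 1/5, so the other 4 collectively hold it with probability 4/5.
The host can always find 2 empty boxes to open, so the reveals don't change that 4/5; it is now spread over the 2 remaining unopened boxes.
P(win by switching) = (4/5) · (1/2) = 2/5 ≈ 0.4000.

0.4000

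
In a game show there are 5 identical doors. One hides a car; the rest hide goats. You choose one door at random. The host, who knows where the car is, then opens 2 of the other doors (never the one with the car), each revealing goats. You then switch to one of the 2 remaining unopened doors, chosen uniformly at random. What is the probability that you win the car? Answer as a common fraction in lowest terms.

Your original door holds the car with probability 1/5, so the other 4 collectively hold it with probability 4/5.
The host can always find 2 empty doors to open, so the reveals don't change that 4/5; it is now spread over the 2 remaining unopened doors.
P(win by switching) = (4/5) · (1/2) = 2/5.

2/5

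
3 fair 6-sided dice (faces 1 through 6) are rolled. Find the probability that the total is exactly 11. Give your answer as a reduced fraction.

There are 6^3 = 216 equally likely outcomes.
The number of ordered 3-tuples from {1,…,6} summing to 11 is 27.
P(sum = 11) = 27/216 = 1/8.

1/8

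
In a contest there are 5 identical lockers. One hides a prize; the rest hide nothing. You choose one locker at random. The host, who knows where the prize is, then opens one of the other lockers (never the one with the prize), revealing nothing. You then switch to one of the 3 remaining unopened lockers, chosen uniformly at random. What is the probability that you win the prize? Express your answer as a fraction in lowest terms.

4/15

Your original locker holds the prize with probability 1/5, so the other 4 collectively hold it with probability 4/5.
The host can always find an empty locker to open, so this doesn't change that 4/5; it is now spread over the 3 remaining unopened lockers.
P(win by switching) = (4/5) · (1/3) = 4/15.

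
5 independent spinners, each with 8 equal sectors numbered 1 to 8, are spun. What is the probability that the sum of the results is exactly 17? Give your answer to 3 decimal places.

There are 8^5 = 32768 equally likely outcomes.
The number of ordered 5-tuples from {1,…,8} summing to 17 is 1470.
P(sum = 17) = 1470/32768 = 735/16384 ≈ 0.045.

0.045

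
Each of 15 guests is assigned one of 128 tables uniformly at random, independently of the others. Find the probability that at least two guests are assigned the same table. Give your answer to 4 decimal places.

It's easier to compute the probability that all 15 are distinct.
P(all distinct) = 128/128 · 127/128 · ··· · 114/128 ≈ 0.4261.
So the probability of at least one match is 1 − 0.4261 = 0.5739.

0.5739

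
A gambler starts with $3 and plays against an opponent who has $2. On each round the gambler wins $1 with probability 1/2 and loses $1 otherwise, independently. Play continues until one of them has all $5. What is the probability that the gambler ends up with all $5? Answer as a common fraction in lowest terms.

3/5

With a fair step, P(i) = ½P(i−1) + ½P(i+1) with P(0)=0, P(5)=1 has the linear solution P(i) = i/5.
P(3) = 3/5.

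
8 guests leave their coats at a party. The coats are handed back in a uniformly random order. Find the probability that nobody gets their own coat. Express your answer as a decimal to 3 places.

0.368

This is the derangement probability: permutations of 8 with no fixed point.
D(8) = 8! · (1 − 1/1! + 1/2! − ··· + (−1)^8/8!) = 14833.
P = 14833/40320 = 2119/5760 ≈ 0.368.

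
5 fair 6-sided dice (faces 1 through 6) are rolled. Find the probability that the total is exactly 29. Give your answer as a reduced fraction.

There are 6^5 = 7776 equally likely outcomes.
The number of ordered 5-tuples from {1,…,6} summing to 29 is 5.
P(sum = 29) = 5/7776.

5/7776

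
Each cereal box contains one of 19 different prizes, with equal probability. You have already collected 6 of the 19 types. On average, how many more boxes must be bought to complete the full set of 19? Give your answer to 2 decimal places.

60.42

Starting from 6 distinct types, each trial gives a new one with probability (19−i)/19 when i types are held, so the wait for the next new type is 19/(19−i).
E = 19/13 + 19/12 + 19/11 + 19/10 + 19/9 + 19/8 + 19/7 + 19/6 + 19/5 + 19/4 + 19/3 + 19/2 + 19/1 = 21773867/360360 ≈ 60.42.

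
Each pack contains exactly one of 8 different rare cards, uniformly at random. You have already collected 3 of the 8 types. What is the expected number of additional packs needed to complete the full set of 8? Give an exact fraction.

Starting from 3 distinct types, each trial gives a new one with probability (8−i)/8 when i types are held, so the wait for the next new type is 8/(8−i).
E = 8/5 + 8/4 + 8/3 + 8/2 + 8/1 = 274/15.

274/15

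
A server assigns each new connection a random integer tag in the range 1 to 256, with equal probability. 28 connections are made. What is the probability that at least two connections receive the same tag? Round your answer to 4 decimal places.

0.7840

It's easier to compute the probability that all 28 are distinct.
P(all distinct) = 256/256 · 255/256 · ··· · 229/256 ≈ 0.2160.
So the probability of at least one match is 1 − 0.2160 = 0.7840.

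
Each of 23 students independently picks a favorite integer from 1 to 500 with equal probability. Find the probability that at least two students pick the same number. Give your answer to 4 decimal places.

It's easier to compute the probability that all 23 are distinct.
P(all distinct) = 500/500 · 499/500 · ··· · 478/500 ≈ 0.5982.
So the probability of at least one match is 1 − 0.5982 = 0.4018.

0.4018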